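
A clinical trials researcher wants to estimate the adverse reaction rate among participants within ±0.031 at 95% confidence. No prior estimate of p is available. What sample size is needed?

Conservative approach: use p = 0.5 (maximizes p(1-p) = 0.25). n = z²(0.25)/E² = 1.96²×0.25/0.031² = 999.4 → n = 1000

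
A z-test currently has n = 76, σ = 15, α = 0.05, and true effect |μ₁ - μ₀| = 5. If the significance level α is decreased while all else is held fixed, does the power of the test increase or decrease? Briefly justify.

Power decreases: a smaller α raises the critical value, so less of the H₁ sampling distribution falls in the rejection region.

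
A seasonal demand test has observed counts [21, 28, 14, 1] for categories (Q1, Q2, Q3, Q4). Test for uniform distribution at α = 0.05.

Expected = 16 each. χ² = Σ(O-E)²/E = 24.875. df = 3, critical value = 7.815. Reject H₀.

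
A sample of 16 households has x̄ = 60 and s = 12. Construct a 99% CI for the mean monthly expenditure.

CI = x̄ ± t*(s/√n) = 60 ± 2.947(12/√16) = (51.16, 68.84)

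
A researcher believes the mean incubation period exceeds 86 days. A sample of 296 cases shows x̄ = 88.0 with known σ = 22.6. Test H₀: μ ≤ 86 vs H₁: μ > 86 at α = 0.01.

z = 1.523. Critical value: 2.33. Fail to reject H₀.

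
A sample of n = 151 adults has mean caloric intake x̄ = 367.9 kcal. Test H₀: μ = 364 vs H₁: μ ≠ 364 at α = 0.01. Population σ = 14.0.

z = (x̄ - μ₀)/(σ/√n) = (367.9 - 364)/(14.0/√151) = 3.423. Critical value: ±2.576. Since |3.423| > 2.576, Reject H₀.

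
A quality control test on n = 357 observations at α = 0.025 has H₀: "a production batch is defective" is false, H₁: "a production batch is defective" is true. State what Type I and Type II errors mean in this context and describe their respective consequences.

Type I (false positive): concluding that a production batch is defective when it is not — scrapping a good batch — wasted material and cost for no reason. Type II (false negative): failing to conclude that a production batch is defective when it is — shipping a defective batch — faulty products reach customers. Which is costlier depends on domain priorities and is a judgement call rather than a statistical fact.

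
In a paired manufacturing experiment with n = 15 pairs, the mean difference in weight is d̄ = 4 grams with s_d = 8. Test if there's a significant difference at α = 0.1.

t = d̄/(s_d/√n) = 4/(8/√15) = 1.936. df = 14, critical t = ±1.761. Reject H₀.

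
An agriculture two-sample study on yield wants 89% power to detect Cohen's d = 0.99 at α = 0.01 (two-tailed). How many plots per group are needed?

z_{α/2} = 2.576, z_β = Φ⁻¹(0.89) = 1.227. For large effect (d = 0.99): n per group = 2(z_{α/2} + z_β)²/d² = 2(2.576 + 1.227)²/0.99² = 29.5 → 30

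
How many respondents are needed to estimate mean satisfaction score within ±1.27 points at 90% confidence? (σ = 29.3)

n = (z*σ/E)² = (1.645×29.3/1.27)² = 1440.3 → n = 1441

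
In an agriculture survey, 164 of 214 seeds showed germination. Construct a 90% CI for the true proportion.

p̂ = 0.766. CI = p̂ ± z*√(p̂(1-p̂)/n) = (0.719, 0.814)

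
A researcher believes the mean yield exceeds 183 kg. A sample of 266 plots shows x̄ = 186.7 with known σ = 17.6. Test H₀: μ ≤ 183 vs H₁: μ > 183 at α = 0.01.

z = 3.429. Critical value: 2.33. Reject H₀.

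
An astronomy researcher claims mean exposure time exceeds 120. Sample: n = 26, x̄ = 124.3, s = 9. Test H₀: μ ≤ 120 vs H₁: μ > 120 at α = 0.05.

t = (124.3 - 120)/(9/√26) = 2.436, df = 25. Critical t = 1.708. Reject H₀.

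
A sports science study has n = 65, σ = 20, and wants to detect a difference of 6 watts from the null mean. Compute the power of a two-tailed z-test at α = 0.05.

SE = σ/√n = 20/√65 = 2.481. Non-centrality λ = d/SE = 6/2.481 = 2.419. Power ≈ Φ(λ - z_{α/2}) = Φ(2.419 - 1.96) = Φ(0.459) = 0.677.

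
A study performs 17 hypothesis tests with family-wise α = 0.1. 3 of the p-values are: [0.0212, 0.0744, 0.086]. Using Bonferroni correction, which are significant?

Bonferroni α = 0.1/17 = 0.00588. None of the given p-values are significant.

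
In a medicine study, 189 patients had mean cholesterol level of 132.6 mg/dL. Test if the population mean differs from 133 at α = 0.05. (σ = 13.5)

z = (x̄ - μ₀)/(σ/√n) = (132.6 - 133)/(13.5/√189) = -0.407. Critical value: ±1.96. Since |-0.407| ≤ 1.96, Fail to reject H₀.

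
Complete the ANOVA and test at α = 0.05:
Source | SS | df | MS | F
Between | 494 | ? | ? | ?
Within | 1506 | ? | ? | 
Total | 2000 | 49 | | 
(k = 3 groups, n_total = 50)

df_between = 2, df_within = 47. MS_between = 247.0, MS_within = 32.04. F = 7.708, F_crit ≈ 3.195. Reject H₀.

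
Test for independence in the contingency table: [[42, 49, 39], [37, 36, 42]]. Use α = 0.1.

χ² = 1.503. df = 2, critical = 4.605. Fail to reject H₀. No evidence of dependence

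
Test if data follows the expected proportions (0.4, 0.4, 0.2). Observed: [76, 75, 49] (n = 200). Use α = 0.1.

Expected: [80.0, 80.0, 40.0]. χ² = 2.538. df = 2, critical = 4.605. Fail to reject H₀.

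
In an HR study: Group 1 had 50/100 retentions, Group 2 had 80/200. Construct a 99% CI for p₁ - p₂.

p̂₁ = 0.5, p̂₂ = 0.4. Difference = 0.1. CI = (-0.057, 0.257)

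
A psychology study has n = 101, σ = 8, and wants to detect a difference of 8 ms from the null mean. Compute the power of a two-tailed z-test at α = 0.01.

SE = σ/√n = 8/√101 = 0.796. Non-centrality λ = d/SE = 8/0.796 = 10.05. Power ≈ Φ(λ - z_{α/2}) = Φ(10.05 - 2.576) = Φ(7.474) = 1.0.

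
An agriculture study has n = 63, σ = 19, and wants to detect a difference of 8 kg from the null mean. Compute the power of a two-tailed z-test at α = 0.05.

SE = σ/√n = 19/√63 = 2.394. Non-centrality λ = d/SE = 8/2.394 = 3.342. Power ≈ Φ(λ - z_{α/2}) = Φ(3.342 - 1.96) = Φ(1.382) = 0.917.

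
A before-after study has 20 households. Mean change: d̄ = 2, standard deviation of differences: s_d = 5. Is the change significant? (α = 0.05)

t = d̄/(s_d/√n) = 2/(5/√20) = 1.789. df = 19, critical t = ±2.093. Fail to reject H₀.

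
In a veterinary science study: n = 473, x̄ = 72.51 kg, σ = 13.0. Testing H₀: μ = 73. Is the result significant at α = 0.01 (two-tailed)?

z = (72.51 - 73)/(13.0/√473) = -0.82. Since |z| ≤ 2.576, not significant at α = 0.01.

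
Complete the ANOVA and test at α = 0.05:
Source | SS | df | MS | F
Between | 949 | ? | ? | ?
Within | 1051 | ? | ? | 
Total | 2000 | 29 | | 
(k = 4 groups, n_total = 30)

df_between = 3, df_within = 26. MS_between = 316.33, MS_within = 40.42. F = 7.826, F_crit ≈ 2.975. Reject H₀.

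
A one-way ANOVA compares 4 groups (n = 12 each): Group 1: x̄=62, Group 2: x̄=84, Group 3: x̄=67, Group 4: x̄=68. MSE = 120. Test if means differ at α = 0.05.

Grand mean = 70.25. SS_between = 3273.0, MS_between = 1091.0. F = 9.092, F_crit ≈ 2.816. Reject H₀.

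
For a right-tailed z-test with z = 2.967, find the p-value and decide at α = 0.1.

p = P(Z > 2.967) = 1 - Φ(2.967) ≈ 0.0015. Since p < 0.1, reject H₀ (significant) at α = 0.1.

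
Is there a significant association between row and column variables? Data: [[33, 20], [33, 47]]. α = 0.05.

χ² = 5.631. df = 1, critical = 3.841. Reject H₀. Variables are dependent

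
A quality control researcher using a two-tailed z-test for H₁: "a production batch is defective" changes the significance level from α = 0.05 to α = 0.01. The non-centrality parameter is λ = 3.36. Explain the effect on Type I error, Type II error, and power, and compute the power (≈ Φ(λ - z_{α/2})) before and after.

Decreasing α from 0.05 to 0.01:
• Type I error rate decreases (α is the Type I rate by definition).
• Critical value moves from z_{α/2} = 1.96 to 2.576, so power = Φ(λ - z_{α/2}) goes from Φ(3.36 - 1.96) = 0.919 to Φ(3.36 - 2.576) = 0.783.
• Type II error rate β = 1 - power therefore increases (0.081 → 0.217).
Appropriate when false positives are costly — here, scrapping a good batch — wasted material and cost for no reason.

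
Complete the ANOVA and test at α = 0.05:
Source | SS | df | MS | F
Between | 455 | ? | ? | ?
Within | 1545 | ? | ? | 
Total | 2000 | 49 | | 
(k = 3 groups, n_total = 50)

df_between = 2, df_within = 47. MS_between = 227.5, MS_within = 32.87. F = 6.921, F_crit ≈ 3.195. Reject H₀.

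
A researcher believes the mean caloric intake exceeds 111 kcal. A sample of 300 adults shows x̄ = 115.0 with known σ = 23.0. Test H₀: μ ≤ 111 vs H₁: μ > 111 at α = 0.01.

z = 3.012. Critical value: 2.33. Reject H₀.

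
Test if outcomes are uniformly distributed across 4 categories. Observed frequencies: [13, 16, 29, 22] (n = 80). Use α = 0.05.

Expected = 20 each. χ² = Σ(O-E)²/E = 7.5. df = 3, critical value = 7.815. Fail to reject H₀.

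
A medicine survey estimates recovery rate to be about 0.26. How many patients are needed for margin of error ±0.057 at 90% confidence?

n = z²p(1-p)/E² = 1.645²×0.26×0.74/0.057² = 160.2 → n = 161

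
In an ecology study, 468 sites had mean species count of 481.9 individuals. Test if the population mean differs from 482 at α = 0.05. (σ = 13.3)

z = (x̄ - μ₀)/(σ/√n) = (481.9 - 482)/(13.3/√468) = -0.163. Critical value: ±1.96. Since |-0.163| ≤ 1.96, Fail to reject H₀.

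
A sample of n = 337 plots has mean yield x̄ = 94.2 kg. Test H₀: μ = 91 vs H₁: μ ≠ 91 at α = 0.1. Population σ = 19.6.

z = (x̄ - μ₀)/(σ/√n) = (94.2 - 91)/(19.6/√337) = 2.997. Critical value: ±1.645. Since |2.997| > 1.645, Reject H₀.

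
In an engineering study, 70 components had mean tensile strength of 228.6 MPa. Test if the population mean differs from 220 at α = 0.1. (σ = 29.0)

z = (x̄ - μ₀)/(σ/√n) = (228.6 - 220)/(29.0/√70) = 2.481. Critical value: ±1.645. Since |2.481| > 1.645, Reject H₀.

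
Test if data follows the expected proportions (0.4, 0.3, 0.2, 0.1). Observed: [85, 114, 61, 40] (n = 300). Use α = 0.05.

Expected: [120.0, 90.0, 60.0, 30.0]. χ² = 19.958. df = 3, critical = 7.815. Reject H₀.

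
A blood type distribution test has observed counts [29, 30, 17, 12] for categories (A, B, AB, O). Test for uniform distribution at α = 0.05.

Expected = 22 each. χ² = Σ(O-E)²/E = 10.818. df = 3, critical value = 7.815. Reject H₀.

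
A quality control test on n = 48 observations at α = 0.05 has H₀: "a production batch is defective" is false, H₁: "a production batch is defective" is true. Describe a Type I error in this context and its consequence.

Type I error: rejecting H₀ when it is true — concluding that a production batch is defective when in fact it is not. Consequence: scrapping a good batch — wasted material and cost for no reason.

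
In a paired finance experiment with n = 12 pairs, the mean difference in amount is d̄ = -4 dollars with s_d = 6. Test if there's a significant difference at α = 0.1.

t = d̄/(s_d/√n) = -4/(6/√12) = -2.309. df = 11, critical t = ±1.796. Reject H₀.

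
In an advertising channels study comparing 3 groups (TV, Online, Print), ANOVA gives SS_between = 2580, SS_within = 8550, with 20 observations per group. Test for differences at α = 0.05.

df_between = 2, df_within = 57. F = MS_between/MS_within = 1290.0/150.0 = 8.6. F_crit ≈ 3.159. Reject H₀. At least one mean differs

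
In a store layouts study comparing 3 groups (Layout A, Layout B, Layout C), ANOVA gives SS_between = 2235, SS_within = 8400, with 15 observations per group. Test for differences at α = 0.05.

df_between = 2, df_within = 42. F = MS_between/MS_within = 1117.5/200.0 = 5.588. F_crit ≈ 3.22. Reject H₀. At least one mean differs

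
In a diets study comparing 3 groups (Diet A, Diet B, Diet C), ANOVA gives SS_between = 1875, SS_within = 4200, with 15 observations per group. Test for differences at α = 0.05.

df_between = 2, df_within = 42. F = MS_between/MS_within = 937.5/100.0 = 9.375. F_crit ≈ 3.22. Reject H₀. At least one mean differs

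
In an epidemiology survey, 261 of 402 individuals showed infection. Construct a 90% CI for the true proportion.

p̂ = 0.649. CI = p̂ ± z*√(p̂(1-p̂)/n) = (0.61, 0.688)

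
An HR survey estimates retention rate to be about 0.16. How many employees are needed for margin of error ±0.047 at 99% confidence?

n = z²p(1-p)/E² = 2.576²×0.16×0.84/0.047² = 403.7 → n = 404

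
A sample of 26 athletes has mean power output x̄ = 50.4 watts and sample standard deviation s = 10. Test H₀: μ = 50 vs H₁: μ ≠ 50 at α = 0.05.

t = (x̄ - μ₀)/(s/√n) = (50.4 - 50)/(10/√26) = 0.204. df = 25, critical t = ±2.06. Fail to reject H₀.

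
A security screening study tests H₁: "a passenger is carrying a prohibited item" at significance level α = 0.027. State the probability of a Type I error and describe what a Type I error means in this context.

P(Type I error) = α = 0.027. A Type I error is rejecting H₀ when H₀ is actually true (false positive) — here, concluding that a passenger is carrying a prohibited item when in fact this is not the case. Consequence: detaining an innocent passenger — delay and inconvenience.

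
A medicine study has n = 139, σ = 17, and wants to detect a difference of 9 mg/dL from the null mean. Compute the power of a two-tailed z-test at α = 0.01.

SE = σ/√n = 17/√139 = 1.442. Non-centrality λ = d/SE = 9/1.442 = 6.242. Power ≈ Φ(λ - z_{α/2}) = Φ(6.242 - 2.576) = Φ(3.666) = 1.0.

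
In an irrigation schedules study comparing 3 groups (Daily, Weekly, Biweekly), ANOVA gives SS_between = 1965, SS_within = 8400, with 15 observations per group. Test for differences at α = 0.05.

df_between = 2, df_within = 42. F = MS_between/MS_within = 982.5/200.0 = 4.912. F_crit ≈ 3.22. Reject H₀. At least one mean differs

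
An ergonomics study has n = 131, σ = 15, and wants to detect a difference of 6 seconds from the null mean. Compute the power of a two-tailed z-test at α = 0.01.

SE = σ/√n = 15/√131 = 1.311. Non-centrality λ = d/SE = 6/1.311 = 4.578. Power ≈ Φ(λ - z_{α/2}) = Φ(4.578 - 2.576) = Φ(2.002) = 0.977.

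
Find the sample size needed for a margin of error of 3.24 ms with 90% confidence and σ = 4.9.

n = (z*σ/E)² = (1.645×4.9/3.24)² = 6.2 → n = 7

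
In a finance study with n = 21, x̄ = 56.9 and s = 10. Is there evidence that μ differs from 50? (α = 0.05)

t = (x̄ - μ₀)/(s/√n) = (56.9 - 50)/(10/√21) = 3.162. df = 20, critical t = ±2.086. Reject H₀.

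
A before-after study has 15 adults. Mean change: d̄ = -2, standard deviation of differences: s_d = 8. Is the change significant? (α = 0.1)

t = d̄/(s_d/√n) = -2/(8/√15) = -0.968. df = 14, critical t = ±1.761. Fail to reject H₀.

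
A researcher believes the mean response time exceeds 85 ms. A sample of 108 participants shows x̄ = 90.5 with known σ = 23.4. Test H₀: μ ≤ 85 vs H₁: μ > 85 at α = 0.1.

z = 2.443. Critical value: 1.28. Reject H₀.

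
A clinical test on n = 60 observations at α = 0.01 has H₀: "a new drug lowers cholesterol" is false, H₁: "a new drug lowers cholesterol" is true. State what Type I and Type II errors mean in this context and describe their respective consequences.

Type I (false positive): concluding that a new drug lowers cholesterol when it is not — approving an ineffective drug — patients take a useless medication and may skip effective alternatives. Type II (false negative): failing to conclude that a new drug lowers cholesterol when it is — shelving an effective drug — patients miss out on a treatment that would have helped. Which is costlier depends on domain priorities and is a judgement call rather than a statistical fact.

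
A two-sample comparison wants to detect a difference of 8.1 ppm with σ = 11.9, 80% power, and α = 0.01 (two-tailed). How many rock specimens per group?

n per group = 2(z_α/2 + z_β)²σ²/d² = 2×(2.576 + 0.84)²×11.9²/8.1² = 50.4 → n = 51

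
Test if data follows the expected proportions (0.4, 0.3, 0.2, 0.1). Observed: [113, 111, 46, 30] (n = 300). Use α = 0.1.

Expected: [120.0, 90.0, 60.0, 30.0]. χ² = 8.575. df = 3, critical = 6.251. Reject H₀.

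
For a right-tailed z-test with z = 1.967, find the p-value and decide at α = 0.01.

p = P(Z > 1.967) = 1 - Φ(1.967) ≈ 0.0246. Since p ≥ 0.01, fail to reject H₀ (not significant) at α = 0.01.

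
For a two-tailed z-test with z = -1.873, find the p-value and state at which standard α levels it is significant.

p = 2·P(Z > |-1.873|) = 2·(1 - Φ(1.873)) ≈ 0.0611. Significant at α = 0.1.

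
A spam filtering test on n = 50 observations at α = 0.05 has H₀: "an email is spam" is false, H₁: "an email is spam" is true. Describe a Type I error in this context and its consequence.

Type I error: rejecting H₀ when it is true — concluding that an email is spam when in fact it is not. Consequence: a legitimate email is sent to the spam folder and the user misses it.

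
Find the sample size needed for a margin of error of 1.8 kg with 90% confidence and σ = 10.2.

n = (z*σ/E)² = (1.645×10.2/1.8)² = 86.9 → n = 87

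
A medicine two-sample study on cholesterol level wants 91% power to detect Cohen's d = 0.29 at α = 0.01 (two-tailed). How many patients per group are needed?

z_{α/2} = 2.576, z_β = Φ⁻¹(0.91) = 1.341. For small effect (d = 0.29): n per group = 2(z_{α/2} + z_β)²/d² = 2(2.576 + 1.341)²/0.29² = 364.9 → 365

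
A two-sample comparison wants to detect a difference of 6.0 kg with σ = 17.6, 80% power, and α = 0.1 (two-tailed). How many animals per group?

n per group = 2(z_α/2 + z_β)²σ²/d² = 2×(1.645 + 0.84)²×17.6²/6.0² = 106.3 → n = 107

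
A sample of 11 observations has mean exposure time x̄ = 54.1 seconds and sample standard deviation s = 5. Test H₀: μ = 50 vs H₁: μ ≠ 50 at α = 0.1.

t = (x̄ - μ₀)/(s/√n) = (54.1 - 50)/(5/√11) = 2.72. df = 10, critical t = ±1.812. Reject H₀.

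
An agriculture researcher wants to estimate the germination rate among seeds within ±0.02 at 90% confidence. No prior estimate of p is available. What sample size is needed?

Conservative approach: use p = 0.5 (maximizes p(1-p) = 0.25). n = z²(0.25)/E² = 1.645²×0.25/0.02² = 1691.3 → n = 1692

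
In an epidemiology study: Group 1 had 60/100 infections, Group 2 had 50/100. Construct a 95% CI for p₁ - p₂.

p̂₁ = 0.6, p̂₂ = 0.5. Difference = 0.1. CI = (-0.037, 0.237)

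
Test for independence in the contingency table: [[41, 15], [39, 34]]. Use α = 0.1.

χ² = 5.269. df = 1, critical = 2.706. Reject H₀. Variables are dependent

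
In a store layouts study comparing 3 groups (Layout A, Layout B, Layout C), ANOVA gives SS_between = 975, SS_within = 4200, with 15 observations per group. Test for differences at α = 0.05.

df_between = 2, df_within = 42. F = MS_between/MS_within = 487.5/100.0 = 4.875. F_crit ≈ 3.22. Reject H₀. At least one mean differs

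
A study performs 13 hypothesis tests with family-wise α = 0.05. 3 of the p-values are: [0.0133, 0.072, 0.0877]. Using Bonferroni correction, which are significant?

Bonferroni α = 0.05/13 = 0.00385. None of the given p-values are significant.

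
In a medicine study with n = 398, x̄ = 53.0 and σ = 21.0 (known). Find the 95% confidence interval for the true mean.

CI = x̄ ± z*(σ/√n) = 53.0 ± 1.96(21.0/√398) = 53.0 ± 2.06 = (50.94, 55.06)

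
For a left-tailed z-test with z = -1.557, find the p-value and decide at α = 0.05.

p = P(Z < -1.557) = Φ(-1.557) ≈ 0.0597. Since p ≥ 0.05, fail to reject H₀ (not significant) at α = 0.05.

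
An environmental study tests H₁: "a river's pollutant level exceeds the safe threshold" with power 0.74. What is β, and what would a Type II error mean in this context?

β = 1 - power = 1 - 0.74 = 0.26. A Type II error is failing to reject H₀ when H₀ is false (false negative) — here, failing to conclude that a river's pollutant level exceeds the safe threshold when in fact it is true. Consequence: allowing unsafe pollution to continue.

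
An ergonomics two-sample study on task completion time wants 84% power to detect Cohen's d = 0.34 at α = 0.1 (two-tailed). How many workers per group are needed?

z_{α/2} = 1.645, z_β = Φ⁻¹(0.84) = 0.994. For small effect (d = 0.34): n per group = 2(z_{α/2} + z_β)²/d² = 2(1.645 + 0.994)²/0.34² = 120.5 → 121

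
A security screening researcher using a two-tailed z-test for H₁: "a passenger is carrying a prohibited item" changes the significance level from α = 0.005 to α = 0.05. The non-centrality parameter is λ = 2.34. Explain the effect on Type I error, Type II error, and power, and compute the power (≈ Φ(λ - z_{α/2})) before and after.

Increasing α from 0.005 to 0.05:
• Type I error rate increases (α is the Type I rate by definition).
• Critical value moves from z_{α/2} = 2.807 to 1.96, so power = Φ(λ - z_{α/2}) goes from Φ(2.34 - 2.807) = 0.32 to Φ(2.34 - 1.96) = 0.648.
• Type II error rate β = 1 - power therefore decreases (0.68 → 0.352).
Appropriate when false negatives are costly — here, letting a prohibited item through — security breach.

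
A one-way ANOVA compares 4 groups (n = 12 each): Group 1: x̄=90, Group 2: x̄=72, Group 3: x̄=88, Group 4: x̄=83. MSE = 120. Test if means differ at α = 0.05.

Grand mean = 83.25. SS_between = 2337.0, MS_between = 779.0. F = 6.492, F_crit ≈ 2.816. Reject H₀.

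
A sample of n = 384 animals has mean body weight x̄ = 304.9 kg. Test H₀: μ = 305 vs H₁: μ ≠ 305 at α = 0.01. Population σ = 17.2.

z = (x̄ - μ₀)/(σ/√n) = (304.9 - 305)/(17.2/√384) = -0.114. Critical value: ±2.576. Since |-0.114| ≤ 2.576, Fail to reject H₀.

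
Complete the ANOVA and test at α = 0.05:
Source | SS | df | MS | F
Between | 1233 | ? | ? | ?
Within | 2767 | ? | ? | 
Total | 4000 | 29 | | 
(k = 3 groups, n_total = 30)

df_between = 2, df_within = 27. MS_between = 616.5, MS_within = 102.48. F = 6.016, F_crit ≈ 3.354. Reject H₀.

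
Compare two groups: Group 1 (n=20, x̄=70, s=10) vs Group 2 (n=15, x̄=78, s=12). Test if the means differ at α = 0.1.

Pooled sp = 10.89. t = -2.15, df = 33. Critical t = ±1.692. Reject H₀.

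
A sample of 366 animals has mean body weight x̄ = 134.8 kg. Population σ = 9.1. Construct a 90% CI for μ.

CI = x̄ ± z*(σ/√n) = 134.8 ± 1.645(9.1/√366) = 134.8 ± 0.78 = (134.02, 135.58)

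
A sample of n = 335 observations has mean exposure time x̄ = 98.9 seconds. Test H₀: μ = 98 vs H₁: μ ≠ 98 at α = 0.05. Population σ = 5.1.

z = (x̄ - μ₀)/(σ/√n) = (98.9 - 98)/(5.1/√335) = 3.23. Critical value: ±1.96. Since |3.23| > 1.96, Reject H₀.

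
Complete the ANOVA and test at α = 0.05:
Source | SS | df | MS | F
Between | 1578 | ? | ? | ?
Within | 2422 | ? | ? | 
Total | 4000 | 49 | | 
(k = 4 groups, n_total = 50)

df_between = 3, df_within = 46. MS_between = 526.0, MS_within = 52.65. F = 9.99, F_crit ≈ 2.807. Reject H₀.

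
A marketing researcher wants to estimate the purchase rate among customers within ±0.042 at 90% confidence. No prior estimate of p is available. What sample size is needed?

Conservative approach: use p = 0.5 (maximizes p(1-p) = 0.25). n = z²(0.25)/E² = 1.645²×0.25/0.042² = 383.5 → n = 384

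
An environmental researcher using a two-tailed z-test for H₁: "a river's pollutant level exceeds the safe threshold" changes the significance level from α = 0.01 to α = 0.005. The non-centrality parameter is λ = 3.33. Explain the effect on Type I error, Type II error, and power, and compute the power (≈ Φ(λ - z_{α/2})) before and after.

Decreasing α from 0.01 to 0.005:
• Type I error rate decreases (α is the Type I rate by definition).
• Critical value moves from z_{α/2} = 2.576 to 2.807, so power = Φ(λ - z_{α/2}) goes from Φ(3.33 - 2.576) = 0.775 to Φ(3.33 - 2.807) = 0.7.
• Type II error rate β = 1 - power therefore increases (0.225 → 0.3).
Appropriate when false positives are costly — here, shutting down a compliant factory unnecessarily.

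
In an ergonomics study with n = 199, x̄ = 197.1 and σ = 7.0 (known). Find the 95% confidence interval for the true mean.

CI = x̄ ± z*(σ/√n) = 197.1 ± 1.96(7.0/√199) = 197.1 ± 0.97 = (196.13, 198.07)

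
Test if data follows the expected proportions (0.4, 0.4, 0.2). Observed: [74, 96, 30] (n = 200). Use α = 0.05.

Expected: [80.0, 80.0, 40.0]. χ² = 6.15. df = 2, critical = 5.991. Reject H₀.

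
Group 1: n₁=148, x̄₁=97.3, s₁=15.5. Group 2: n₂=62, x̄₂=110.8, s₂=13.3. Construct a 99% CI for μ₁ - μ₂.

Difference = -13.5. SE = √(15.5²/148 + 13.3²/62) = 2.116. CI = (-18.95, -8.05)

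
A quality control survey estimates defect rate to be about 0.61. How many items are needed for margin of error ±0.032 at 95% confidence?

n = z²p(1-p)/E² = 1.96²×0.61×0.39/0.032² = 892.5 → n = 893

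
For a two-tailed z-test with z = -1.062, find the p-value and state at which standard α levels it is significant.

p = 2·P(Z > |-1.062|) = 2·(1 - Φ(1.062)) ≈ 0.2882. Not significant at any standard level.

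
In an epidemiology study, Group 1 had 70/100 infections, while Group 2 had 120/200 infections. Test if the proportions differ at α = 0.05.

p̂₁ = 0.7, p̂₂ = 0.6, pooled p̂ = 0.633. z = 1.694. Critical: ±1.96. Fail to reject H₀.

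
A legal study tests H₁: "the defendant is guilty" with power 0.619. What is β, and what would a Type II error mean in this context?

β = 1 - power = 1 - 0.619 = 0.381. A Type II error is failing to reject H₀ when H₀ is false (false negative) — here, failing to conclude that the defendant is guilty when in fact it is true. Consequence: acquitting a guilty person.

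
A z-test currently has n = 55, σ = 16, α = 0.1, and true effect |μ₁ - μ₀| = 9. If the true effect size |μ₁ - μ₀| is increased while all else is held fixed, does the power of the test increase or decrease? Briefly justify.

Power increases: a larger true effect increases the non-centrality λ = |μ₁ - μ₀|/(σ/√n).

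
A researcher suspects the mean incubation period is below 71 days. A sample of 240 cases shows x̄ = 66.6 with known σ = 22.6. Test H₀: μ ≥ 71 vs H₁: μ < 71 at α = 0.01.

z = -3.016. Critical value: -2.33. Reject H₀.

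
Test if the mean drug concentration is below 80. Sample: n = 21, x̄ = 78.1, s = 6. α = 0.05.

t = (78.1 - 80)/(6/√21) = -1.451, df = 20. Critical t = -1.725. Fail to reject H₀.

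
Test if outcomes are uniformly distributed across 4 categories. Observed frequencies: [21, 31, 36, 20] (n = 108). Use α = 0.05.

Expected = 27 each. χ² = Σ(O-E)²/E = 6.741. df = 3, critical value = 7.815. Fail to reject H₀.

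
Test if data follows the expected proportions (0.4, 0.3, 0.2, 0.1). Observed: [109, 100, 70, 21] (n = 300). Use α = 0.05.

Expected: [120.0, 90.0, 60.0, 30.0]. χ² = 6.486. df = 3, critical = 7.815. Fail to reject H₀.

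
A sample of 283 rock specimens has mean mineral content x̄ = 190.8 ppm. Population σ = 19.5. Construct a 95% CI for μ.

CI = x̄ ± z*(σ/√n) = 190.8 ± 1.96(19.5/√283) = 190.8 ± 2.27 = (188.53, 193.07)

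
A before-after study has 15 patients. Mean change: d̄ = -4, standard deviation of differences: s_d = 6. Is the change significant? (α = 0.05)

t = d̄/(s_d/√n) = -4/(6/√15) = -2.582. df = 14, critical t = ±2.145. Reject H₀.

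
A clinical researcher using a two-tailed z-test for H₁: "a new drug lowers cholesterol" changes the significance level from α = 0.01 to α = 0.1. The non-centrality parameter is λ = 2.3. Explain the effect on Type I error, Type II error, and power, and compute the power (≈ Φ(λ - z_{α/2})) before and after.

Increasing α from 0.01 to 0.1:
• Type I error rate increases (α is the Type I rate by definition).
• Critical value moves from z_{α/2} = 2.576 to 1.645, so power = Φ(λ - z_{α/2}) goes from Φ(2.3 - 2.576) = 0.391 to Φ(2.3 - 1.645) = 0.744.
• Type II error rate β = 1 - power therefore decreases (0.609 → 0.256).
Appropriate when false negatives are costly — here, shelving an effective drug — patients miss out on a treatment that would have helped.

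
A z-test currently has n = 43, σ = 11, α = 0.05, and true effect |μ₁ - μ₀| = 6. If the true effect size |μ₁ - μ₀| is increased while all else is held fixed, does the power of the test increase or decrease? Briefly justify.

Power increases: a larger true effect increases the non-centrality λ = |μ₁ - μ₀|/(σ/√n).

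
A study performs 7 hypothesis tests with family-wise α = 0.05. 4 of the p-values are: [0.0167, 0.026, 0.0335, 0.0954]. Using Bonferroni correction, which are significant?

Bonferroni α = 0.05/7 = 0.00714. None of the given p-values are significant.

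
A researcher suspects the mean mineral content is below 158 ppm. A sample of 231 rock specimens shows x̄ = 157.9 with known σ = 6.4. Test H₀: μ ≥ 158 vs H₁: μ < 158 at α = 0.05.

z = -0.237. Critical value: -1.645. Fail to reject H₀.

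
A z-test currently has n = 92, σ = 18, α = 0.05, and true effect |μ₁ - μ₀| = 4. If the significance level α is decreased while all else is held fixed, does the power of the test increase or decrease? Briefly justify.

Power decreases: a smaller α raises the critical value, so less of the H₁ sampling distribution falls in the rejection region.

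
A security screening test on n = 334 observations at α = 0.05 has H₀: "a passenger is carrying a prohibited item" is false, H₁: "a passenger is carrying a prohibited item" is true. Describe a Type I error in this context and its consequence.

Type I error: rejecting H₀ when it is true — concluding that a passenger is carrying a prohibited item when in fact it is not. Consequence: detaining an innocent passenger — delay and inconvenience.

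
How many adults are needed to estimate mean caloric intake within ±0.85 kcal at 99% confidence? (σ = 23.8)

n = (z*σ/E)² = (2.576×23.8/0.85)² = 5202.4 → n = 5203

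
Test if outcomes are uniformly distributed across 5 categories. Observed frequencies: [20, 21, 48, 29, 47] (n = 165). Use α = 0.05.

Expected = 33 each. χ² = Σ(O-E)²/E = 22.727. df = 4, critical value = 9.488. Reject H₀.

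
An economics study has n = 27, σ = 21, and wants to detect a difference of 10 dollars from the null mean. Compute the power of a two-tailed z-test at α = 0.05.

SE = σ/√n = 21/√27 = 4.041. Non-centrality λ = d/SE = 10/4.041 = 2.474. Power ≈ Φ(λ - z_{α/2}) = Φ(2.474 - 1.96) = Φ(0.514) = 0.696.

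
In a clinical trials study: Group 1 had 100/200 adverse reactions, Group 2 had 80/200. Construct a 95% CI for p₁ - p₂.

p̂₁ = 0.5, p̂₂ = 0.4. Difference = 0.1. CI = (0.003, 0.197)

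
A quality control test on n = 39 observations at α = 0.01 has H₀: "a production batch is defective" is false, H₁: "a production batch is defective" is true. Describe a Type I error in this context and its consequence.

Type I error: rejecting H₀ when it is true — concluding that a production batch is defective when in fact it is not. Consequence: scrapping a good batch — wasted material and cost for no reason.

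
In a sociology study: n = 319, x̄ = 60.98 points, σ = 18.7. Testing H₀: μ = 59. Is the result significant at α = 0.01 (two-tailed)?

z = (60.98 - 59)/(18.7/√319) = 1.891. Since |z| ≤ 2.576, not significant at α = 0.01.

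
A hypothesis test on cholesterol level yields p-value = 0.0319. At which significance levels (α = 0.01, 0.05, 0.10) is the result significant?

p = 0.0319. Significant at: α = 0.05, 0.1.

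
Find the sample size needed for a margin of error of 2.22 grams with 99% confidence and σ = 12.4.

n = (z*σ/E)² = (2.576×12.4/2.22)² = 207.03 → n = 208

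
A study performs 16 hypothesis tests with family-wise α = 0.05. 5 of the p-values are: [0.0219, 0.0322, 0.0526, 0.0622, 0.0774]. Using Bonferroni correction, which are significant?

Bonferroni α = 0.05/16 = 0.00313. None of the given p-values are significant.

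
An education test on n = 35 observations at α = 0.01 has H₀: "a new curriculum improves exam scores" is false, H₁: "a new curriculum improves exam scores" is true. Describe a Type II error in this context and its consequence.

Type II error: failing to reject H₀ when it is false — concluding that a new curriculum improves exam scores is not supported when in fact it is. Consequence: keeping the old curriculum when the new one would have helped students.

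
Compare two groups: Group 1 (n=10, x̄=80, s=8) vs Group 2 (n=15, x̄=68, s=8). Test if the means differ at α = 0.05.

Pooled sp = 8.0. t = 3.674, df = 23. Critical t = ±2.069. Reject H₀.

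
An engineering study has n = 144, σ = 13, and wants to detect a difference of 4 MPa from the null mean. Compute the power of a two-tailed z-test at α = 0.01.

SE = σ/√n = 13/√144 = 1.083. Non-centrality λ = d/SE = 4/1.083 = 3.692. Power ≈ Φ(λ - z_{α/2}) = Φ(3.692 - 2.576) = Φ(1.116) = 0.868.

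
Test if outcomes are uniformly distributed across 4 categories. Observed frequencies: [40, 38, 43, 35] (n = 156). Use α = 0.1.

Expected = 39 each. χ² = Σ(O-E)²/E = 0.872. df = 3, critical value = 6.251. Fail to reject H₀.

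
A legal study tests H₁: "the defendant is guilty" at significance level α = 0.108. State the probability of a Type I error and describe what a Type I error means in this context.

P(Type I error) = α = 0.108. A Type I error is rejecting H₀ when H₀ is actually true (false positive) — here, concluding that the defendant is guilty when in fact this is not the case. Consequence: convicting an innocent person.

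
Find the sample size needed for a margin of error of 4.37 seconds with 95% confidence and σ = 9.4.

n = (z*σ/E)² = (1.96×9.4/4.37)² = 17.8 → n = 18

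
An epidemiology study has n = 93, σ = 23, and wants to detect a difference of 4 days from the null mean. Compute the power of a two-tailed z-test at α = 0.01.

SE = σ/√n = 23/√93 = 2.385. Non-centrality λ = d/SE = 4/2.385 = 1.677. Power ≈ Φ(λ - z_{α/2}) = Φ(1.677 - 2.576) = Φ(-0.899) = 0.184.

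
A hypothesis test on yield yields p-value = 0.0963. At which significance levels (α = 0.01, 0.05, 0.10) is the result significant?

p = 0.0963. Significant at: α = 0.1.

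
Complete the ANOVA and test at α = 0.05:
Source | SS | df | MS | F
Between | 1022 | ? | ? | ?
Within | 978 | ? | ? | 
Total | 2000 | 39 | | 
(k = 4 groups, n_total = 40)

df_between = 3, df_within = 36. MS_between = 340.67, MS_within = 27.17. F = 12.54, F_crit ≈ 2.866. Reject H₀.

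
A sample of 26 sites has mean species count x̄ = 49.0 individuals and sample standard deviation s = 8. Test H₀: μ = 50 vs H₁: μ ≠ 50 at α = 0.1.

t = (x̄ - μ₀)/(s/√n) = (49.0 - 50)/(8/√26) = -0.637. df = 25, critical t = ±1.708. Fail to reject H₀.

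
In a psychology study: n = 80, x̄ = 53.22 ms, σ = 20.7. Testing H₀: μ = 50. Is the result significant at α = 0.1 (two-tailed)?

z = (53.22 - 50)/(20.7/√80) = 1.391. Since |z| ≤ 1.645, not significant at α = 0.1.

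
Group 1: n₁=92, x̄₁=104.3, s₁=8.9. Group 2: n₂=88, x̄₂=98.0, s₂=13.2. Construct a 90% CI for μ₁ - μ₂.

Difference = 6.3. SE = √(8.9²/92 + 13.2²/88) = 1.686. CI = (3.53, 9.07)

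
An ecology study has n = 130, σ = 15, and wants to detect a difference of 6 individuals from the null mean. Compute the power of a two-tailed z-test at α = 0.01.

SE = σ/√n = 15/√130 = 1.316. Non-centrality λ = d/SE = 6/1.316 = 4.561. Power ≈ Φ(λ - z_{α/2}) = Φ(4.561 - 2.576) = Φ(1.985) = 0.976.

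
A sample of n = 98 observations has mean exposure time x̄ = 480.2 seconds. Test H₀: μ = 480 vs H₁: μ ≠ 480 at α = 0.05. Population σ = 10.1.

z = (x̄ - μ₀)/(σ/√n) = (480.2 - 480)/(10.1/√98) = 0.196. Critical value: ±1.96. Since |0.196| ≤ 1.96, Fail to reject H₀.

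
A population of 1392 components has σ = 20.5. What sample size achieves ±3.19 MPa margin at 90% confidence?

Without FPC: n₀ = (1.645×20.5/3.19)² = 111.753. With FPC: n = n₀N/(n₀+N-1) = 103.5 → n = 104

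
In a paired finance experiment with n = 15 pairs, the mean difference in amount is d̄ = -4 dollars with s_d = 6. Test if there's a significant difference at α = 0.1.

t = d̄/(s_d/√n) = -4/(6/√15) = -2.582. df = 14, critical t = ±1.761. Reject H₀.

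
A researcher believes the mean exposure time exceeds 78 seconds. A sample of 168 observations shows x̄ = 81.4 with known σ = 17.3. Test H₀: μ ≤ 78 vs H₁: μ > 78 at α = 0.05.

z = 2.547. Critical value: 1.645. Reject H₀.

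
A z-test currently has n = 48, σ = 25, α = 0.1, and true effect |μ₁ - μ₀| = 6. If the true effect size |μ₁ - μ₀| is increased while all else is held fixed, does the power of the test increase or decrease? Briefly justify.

Power increases: a larger true effect increases the non-centrality λ = |μ₁ - μ₀|/(σ/√n).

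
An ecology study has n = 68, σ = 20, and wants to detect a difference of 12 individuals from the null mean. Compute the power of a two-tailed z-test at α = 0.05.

SE = σ/√n = 20/√68 = 2.425. Non-centrality λ = d/SE = 12/2.425 = 4.948. Power ≈ Φ(λ - z_{α/2}) = Φ(4.948 - 1.96) = Φ(2.988) = 0.999.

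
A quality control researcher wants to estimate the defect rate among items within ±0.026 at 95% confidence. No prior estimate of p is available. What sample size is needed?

Conservative approach: use p = 0.5 (maximizes p(1-p) = 0.25). n = z²(0.25)/E² = 1.96²×0.25/0.026² = 1420.7 → n = 1421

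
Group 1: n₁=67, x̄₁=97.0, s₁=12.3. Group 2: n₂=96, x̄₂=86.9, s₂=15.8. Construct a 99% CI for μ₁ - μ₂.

Difference = 10.1. SE = √(12.3²/67 + 15.8²/96) = 2.204. CI = (4.42, 15.78)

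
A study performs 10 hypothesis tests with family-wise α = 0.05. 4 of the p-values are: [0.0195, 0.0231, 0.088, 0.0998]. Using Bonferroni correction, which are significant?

Bonferroni α = 0.05/10 = 0.005. None of the given p-values are significant.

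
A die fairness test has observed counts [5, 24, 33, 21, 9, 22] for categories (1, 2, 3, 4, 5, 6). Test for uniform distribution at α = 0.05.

Expected = 19 each. χ² = Σ(O-E)²/E = 27.895. df = 5, critical value = 11.07. Reject H₀.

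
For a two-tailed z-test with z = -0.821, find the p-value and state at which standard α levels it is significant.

p = 2·P(Z > |-0.821|) = 2·(1 - Φ(0.821)) ≈ 0.4116. Not significant at any standard level.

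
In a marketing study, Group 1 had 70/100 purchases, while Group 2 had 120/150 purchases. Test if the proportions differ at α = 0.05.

p̂₁ = 0.7, p̂₂ = 0.8, pooled p̂ = 0.76. z = -1.814. Critical: ±1.96. Fail to reject H₀.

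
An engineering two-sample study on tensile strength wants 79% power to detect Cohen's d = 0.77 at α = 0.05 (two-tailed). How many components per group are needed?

z_{α/2} = 1.96, z_β = Φ⁻¹(0.79) = 0.806. For medium effect (d = 0.77): n per group = 2(z_{α/2} + z_β)²/d² = 2(1.96 + 0.806)²/0.77² = 25.8 → 26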